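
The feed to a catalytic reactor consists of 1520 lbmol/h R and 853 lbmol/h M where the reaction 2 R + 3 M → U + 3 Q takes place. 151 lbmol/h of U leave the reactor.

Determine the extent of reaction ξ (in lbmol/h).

ξ = 151 lbmol/h

For U: n = n₀ + 1ξ → 151 = 0 + 1ξ, giving ξ = 151 lbmol/h.
Outlet amounts (n = n₀ + ν ξ):
  R: 1520 − 2(151) = 1218
  M: 853 − 3(151) = 400
  U: 0 + 1(151) = 151
  Q: 0 + 3(151) = 453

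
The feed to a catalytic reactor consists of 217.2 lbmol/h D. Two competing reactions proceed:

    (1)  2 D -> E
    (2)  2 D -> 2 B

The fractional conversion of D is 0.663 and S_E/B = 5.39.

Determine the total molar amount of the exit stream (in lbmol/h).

151 lbmol/h

Conversion of D: D consumed = 0.663 × 217.2 = 144 lbmol/h = 2ξ₁ + 2ξ₂.
Selectivity: 1ξ₁ / (2ξ₂) = 5.39 → ξ₁ = 10.78 ξ₂.
Substitute: (2·10.78 + 2) ξ₂ = 144 → ξ₂ = 6.112 lbmol/h, ξ₁ = 65.89 lbmol/h.
Outlet amounts (n = n₀ + Σ ν·ξ):
  D: 217.2 − 2(65.89) − 2(6.112) = 73.2
  E: 0 + 1(65.89) = 65.89
  B: 0 + 2(6.112) = 12.22
Total out = 73.2 + 65.89 + 12.22 = 151.3 lbmol/h.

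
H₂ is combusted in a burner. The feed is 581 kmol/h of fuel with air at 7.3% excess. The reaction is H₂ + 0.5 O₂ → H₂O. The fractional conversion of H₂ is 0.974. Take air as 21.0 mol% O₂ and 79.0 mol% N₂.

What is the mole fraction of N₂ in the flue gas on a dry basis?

Stoichiometric O₂ = 0.5 × 581 = 290.5 kmol/h; O₂ fed = 290.5 × 1.073 = 311.7 kmol/h.
N₂ fed = 311.7 × 79/21 = 1173 kmol/h.
Fuel reacted = 0.974 × 581 → ξ = 565.9 kmol/h.
Outlet (n = n₀ + ν ξ):
  H₂: 581 − 1(565.9) = 15.11
  O₂: 311.7 − 0.5(565.9) = 28.76
  N₂: 1173 (inert)
  H₂O: 0 + 1(565.9) = 565.9
Dry total = 1216 kmol/h; y_N₂ (dry) = 1173 / 1216 = 0.9639.

0.964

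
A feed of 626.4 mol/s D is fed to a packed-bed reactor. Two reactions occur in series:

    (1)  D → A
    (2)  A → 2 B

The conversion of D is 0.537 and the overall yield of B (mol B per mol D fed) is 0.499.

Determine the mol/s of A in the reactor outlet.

Conversion of D: D consumed = 1ξ₁ = 0.537 × 626.4 → ξ₁ = 336.4 mol/s.
Yield of B: 2ξ₂ / 626.4 = 0.499 → ξ₂ = 156.3 mol/s.
Outlet amounts (n = n₀ + Σ ν·ξ):
  D: 626.4 − 1(336.4) = 290
  A: 0 + 1(336.4) − 1(156.3) = 180.1
  B: 0 + 2(156.3) = 312.6

180 mol/s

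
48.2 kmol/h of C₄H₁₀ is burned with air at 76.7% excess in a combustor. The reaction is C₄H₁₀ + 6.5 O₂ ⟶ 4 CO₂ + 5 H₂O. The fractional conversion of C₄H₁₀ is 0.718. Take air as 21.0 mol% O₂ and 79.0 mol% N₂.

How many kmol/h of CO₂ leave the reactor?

Stoichiometric O₂ = 6.5 × 48.2 = 313.3 kmol/h; O₂ fed = 313.3 × 1.767 = 553.6 kmol/h.
N₂ fed = 553.6 × 79/21 = 2083 kmol/h.
Fuel reacted = 0.718 × 48.2 → ξ = 34.61 kmol/h.
Outlet (n = n₀ + ν ξ):
  C₄H₁₀: 48.2 − 1(34.61) = 13.59
  O₂: 553.6 − 6.5(34.61) = 328.7
  N₂: 2083 (inert)
  CO₂: 0 + 4(34.61) = 138.4
  H₂O: 0 + 5(34.61) = 173

138 kmol/h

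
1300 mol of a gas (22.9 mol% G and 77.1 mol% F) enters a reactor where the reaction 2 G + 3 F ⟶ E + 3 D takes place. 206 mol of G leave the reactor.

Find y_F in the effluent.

0.69

For G: n = n₀ − 2ξ → 206 = 297.7 − 2ξ, giving ξ = 45.85 mol.
Outlet amounts (n = n₀ + ν ξ):
  G: 297.7 − 2(45.85) = 206
  F: 1002 − 3(45.85) = 864.7
  E: 0 + 1(45.85) = 45.85
  D: 0 + 3(45.85) = 137.5
Total out = 1254 mol; y_F = 864.7 / 1254 = 0.6895.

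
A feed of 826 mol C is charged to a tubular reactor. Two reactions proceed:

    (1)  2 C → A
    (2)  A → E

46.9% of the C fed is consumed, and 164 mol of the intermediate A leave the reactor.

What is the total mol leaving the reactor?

632 mol

Conversion of C: C consumed = 2ξ₁ = 0.469 × 826 → ξ₁ = 193.7 mol.
A balance: n_A = 0 + 1ξ₁ − 1ξ₂ = 164 → ξ₂ = (1·193.7 − 164)/1 = 29.7 mol.
Outlet amounts (n = n₀ + Σ ν·ξ):
  C: 826 − 2(193.7) = 438.6
  A: 0 + 1(193.7) − 1(29.7) = 164
  E: 0 + 1(29.7) = 29.7
Total out = 438.6 + 164 + 29.7 = 632.3 mol.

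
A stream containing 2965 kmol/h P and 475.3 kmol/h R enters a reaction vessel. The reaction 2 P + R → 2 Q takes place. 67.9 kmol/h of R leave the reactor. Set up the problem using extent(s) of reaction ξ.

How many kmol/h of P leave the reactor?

For R: n = n₀ − 1ξ → 67.9 = 475.3 − 1ξ, giving ξ = 407.4 kmol/h.
Outlet amounts (n = n₀ + ν ξ):
  P: 2965 − 2(407.4) = 2150
  R: 475.3 − 1(407.4) = 67.9
  Q: 0 + 2(407.4) = 814.8

2150 kmol/h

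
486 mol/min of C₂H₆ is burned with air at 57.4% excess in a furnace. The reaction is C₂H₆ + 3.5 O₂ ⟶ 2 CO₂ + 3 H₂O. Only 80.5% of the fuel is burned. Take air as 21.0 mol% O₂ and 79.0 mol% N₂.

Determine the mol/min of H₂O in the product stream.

Stoichiometric O₂ = 3.5 × 486 = 1701 mol/min; O₂ fed = 1701 × 1.574 = 2677 mol/min.
N₂ fed = 2677 × 79/21 = 10070 mol/min.
Fuel reacted = 0.805 × 486 → ξ = 391.2 mol/min.
Outlet (n = n₀ + ν ξ):
  C₂H₆: 486 − 1(391.2) = 94.77
  O₂: 2677 − 3.5(391.2) = 1308
  N₂: 10070 (inert)
  CO₂: 0 + 2(391.2) = 782.5
  H₂O: 0 + 3(391.2) = 1174

1170 mol/min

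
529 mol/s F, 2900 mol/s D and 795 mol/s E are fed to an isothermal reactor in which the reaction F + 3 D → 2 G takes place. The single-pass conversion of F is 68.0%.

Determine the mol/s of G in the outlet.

719 mol/s

F reacted = 0.68 × 529 = 359.7 mol/s; ν_F = −1, so ξ = 359.7/1 = 359.7 mol/s.
Outlet amounts (n = n₀ + ν ξ):
  F: 529 − 1(359.7) = 169.3
  D: 2900 − 3(359.7) = 1821
  G: 0 + 2(359.7) = 719.4
  E: 795 (inert)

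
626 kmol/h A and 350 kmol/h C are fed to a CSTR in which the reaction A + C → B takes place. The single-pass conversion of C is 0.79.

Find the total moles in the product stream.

C reacted = 0.79 × 350 = 276.5 kmol/h; ν_C = −1, so ξ = 276.5/1 = 276.5 kmol/h.
Outlet amounts (n = n₀ + ν ξ):
  A: 626 − 1(276.5) = 349.5
  C: 350 − 1(276.5) = 73.5
  B: 0 + 1(276.5) = 276.5
Total out = 349.5 + 73.5 + 276.5 = 699.5 kmol/h.

700 kmol/h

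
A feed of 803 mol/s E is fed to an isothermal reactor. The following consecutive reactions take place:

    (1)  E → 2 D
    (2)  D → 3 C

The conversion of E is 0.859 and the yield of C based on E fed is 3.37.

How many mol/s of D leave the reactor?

478 mol/s

Conversion of E: E consumed = 1ξ₁ = 0.859 × 803 → ξ₁ = 689.8 mol/s.
Yield of C: 3ξ₂ / 803 = 3.37 → ξ₂ = 902 mol/s.
Outlet amounts (n = n₀ + Σ ν·ξ):
  E: 803 − 1(689.8) = 113.2
  D: 0 + 2(689.8) − 1(902) = 477.5
  C: 0 + 3(902) = 2706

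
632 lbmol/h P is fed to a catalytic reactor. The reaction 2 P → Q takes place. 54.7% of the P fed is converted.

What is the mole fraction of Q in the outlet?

0.376

P reacted = 0.547 × 632 = 345.7 lbmol/h; ν_P = −2, so ξ = 345.7/2 = 172.9 lbmol/h.
Outlet amounts (n = n₀ + ν ξ):
  P: 632 − 2(172.9) = 286.3
  Q: 0 + 1(172.9) = 172.9
Total out = 459.1 lbmol/h; y_Q = 172.9 / 459.1 = 0.3765.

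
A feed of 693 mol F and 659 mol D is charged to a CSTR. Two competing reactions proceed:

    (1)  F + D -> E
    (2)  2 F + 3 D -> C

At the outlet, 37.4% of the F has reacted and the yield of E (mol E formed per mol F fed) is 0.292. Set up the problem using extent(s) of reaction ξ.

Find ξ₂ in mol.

ξ₂ = 28.4 mol

Yield of E: 1ξ₁ / 693 = 0.292 → ξ₁ = 202.4 mol.
Conversion of F: 1ξ₁ + 2ξ₂ = 0.374 × 693 = 259.2 → ξ₂ = 28.41 mol.
Outlet amounts (n = n₀ + Σ ν·ξ):
  F: 693 − 1(202.4) − 2(28.41) = 433.8
  D: 659 − 1(202.4) − 3(28.41) = 371.4
  E: 0 + 1(202.4) = 202.4
  C: 0 + 1(28.41) = 28.41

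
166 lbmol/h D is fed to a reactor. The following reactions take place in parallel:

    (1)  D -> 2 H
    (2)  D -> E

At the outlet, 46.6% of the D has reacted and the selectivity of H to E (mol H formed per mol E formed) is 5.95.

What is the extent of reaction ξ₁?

Conversion of D: D consumed = 0.466 × 166 = 77.36 lbmol/h = 1ξ₁ + 1ξ₂.
Selectivity: 2ξ₁ / (1ξ₂) = 5.95 → ξ₁ = 2.975 ξ₂.
Substitute: (1·2.975 + 1) ξ₂ = 77.36 → ξ₂ = 19.46 lbmol/h, ξ₁ = 57.9 lbmol/h.
Outlet amounts (n = n₀ + Σ ν·ξ):
  D: 166 − 1(57.9) − 1(19.46) = 88.64
  H: 0 + 2(57.9) = 115.8
  E: 0 + 1(19.46) = 19.46

ξ₁ = 57.9 lbmol/h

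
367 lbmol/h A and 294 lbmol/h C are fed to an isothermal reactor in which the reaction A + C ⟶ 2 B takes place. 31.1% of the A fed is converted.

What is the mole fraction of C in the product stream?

A reacted = 0.311 × 367 = 114.1 lbmol/h; ν_A = −1, so ξ = 114.1/1 = 114.1 lbmol/h.
Outlet amounts (n = n₀ + ν ξ):
  A: 367 − 1(114.1) = 252.9
  C: 294 − 1(114.1) = 179.9
  B: 0 + 2(114.1) = 228.3
Total out = 661 lbmol/h; y_C = 179.9 / 661 = 0.2721.

0.272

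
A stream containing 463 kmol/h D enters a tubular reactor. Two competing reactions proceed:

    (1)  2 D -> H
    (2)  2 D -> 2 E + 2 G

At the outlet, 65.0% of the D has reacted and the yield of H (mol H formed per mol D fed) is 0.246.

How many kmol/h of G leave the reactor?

Yield of H: 1ξ₁ / 463 = 0.246 → ξ₁ = 113.9 kmol/h.
Conversion of D: 2ξ₁ + 2ξ₂ = 0.65 × 463 = 300.9 → ξ₂ = 36.58 kmol/h.
Outlet amounts (n = n₀ + Σ ν·ξ):
  D: 463 − 2(113.9) − 2(36.58) = 162.1
  H: 0 + 1(113.9) = 113.9
  E: 0 + 2(36.58) = 73.15
  G: 0 + 2(36.58) = 73.15

73.2 kmol/h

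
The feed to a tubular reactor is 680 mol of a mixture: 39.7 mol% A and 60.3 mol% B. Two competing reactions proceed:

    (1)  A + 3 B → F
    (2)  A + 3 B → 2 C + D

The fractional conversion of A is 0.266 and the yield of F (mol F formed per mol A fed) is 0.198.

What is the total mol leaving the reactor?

501 mol

Yield of F: 1ξ₁ / 270 = 0.198 → ξ₁ = 53.45 mol.
Conversion of A: 1ξ₁ + 1ξ₂ = 0.266 × 270 = 71.81 → ξ₂ = 18.36 mol.
Outlet amounts (n = n₀ + Σ ν·ξ):
  A: 270 − 1(53.45) − 1(18.36) = 198.2
  B: 410 − 3(53.45) − 3(18.36) = 194.6
  F: 0 + 1(53.45) = 53.45
  C: 0 + 2(18.36) = 36.71
  D: 0 + 1(18.36) = 18.36
Total out = 198.2 + 194.6 + 53.45 + 36.71 + 18.36 = 501.3 mol.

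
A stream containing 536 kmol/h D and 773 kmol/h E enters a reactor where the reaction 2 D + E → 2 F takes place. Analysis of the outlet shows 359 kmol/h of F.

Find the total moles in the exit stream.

For F: n = n₀ + 2ξ → 359 = 0 + 2ξ, giving ξ = 179.5 kmol/h.
Outlet amounts (n = n₀ + ν ξ):
  D: 536 − 2(179.5) = 177
  E: 773 − 1(179.5) = 593.5
  F: 0 + 2(179.5) = 359
Total out = 177 + 593.5 + 359 = 1130 kmol/h.

1130 kmol/h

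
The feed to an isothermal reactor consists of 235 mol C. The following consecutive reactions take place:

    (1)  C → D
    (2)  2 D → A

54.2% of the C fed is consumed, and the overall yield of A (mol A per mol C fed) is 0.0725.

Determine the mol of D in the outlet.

Conversion of C: C consumed = 1ξ₁ = 0.542 × 235 → ξ₁ = 127.4 mol.
Yield of A: 1ξ₂ / 235 = 0.0725 → ξ₂ = 17.04 mol.
Outlet amounts (n = n₀ + Σ ν·ξ):
  C: 235 − 1(127.4) = 107.6
  D: 0 + 1(127.4) − 2(17.04) = 93.3
  A: 0 + 1(17.04) = 17.04

93.3 mol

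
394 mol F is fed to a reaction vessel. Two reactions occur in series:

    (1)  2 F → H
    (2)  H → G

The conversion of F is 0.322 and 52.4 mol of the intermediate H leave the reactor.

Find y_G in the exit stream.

Conversion of F: F consumed = 2ξ₁ = 0.322 × 394 → ξ₁ = 63.43 mol.
H balance: n_H = 0 + 1ξ₁ − 1ξ₂ = 52.4 → ξ₂ = (1·63.43 − 52.4)/1 = 11.03 mol.
Outlet amounts (n = n₀ + Σ ν·ξ):
  F: 394 − 2(63.43) = 267.1
  H: 0 + 1(63.43) − 1(11.03) = 52.4
  G: 0 + 1(11.03) = 11.03
Total out = 330.6 mol; y_G = 11.03 / 330.6 = 0.03338.

0.0334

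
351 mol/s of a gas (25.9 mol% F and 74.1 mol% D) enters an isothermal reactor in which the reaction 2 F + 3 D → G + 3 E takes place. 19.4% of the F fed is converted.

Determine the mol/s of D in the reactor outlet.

234 mol/s

F reacted = 0.194 × 90.91 = 17.64 mol/s; ν_F = −2, so ξ = 17.64/2 = 8.818 mol/s.
Outlet amounts (n = n₀ + ν ξ):
  F: 90.91 − 2(8.818) = 73.27
  D: 260.1 − 3(8.818) = 233.6
  G: 0 + 1(8.818) = 8.818
  E: 0 + 3(8.818) = 26.45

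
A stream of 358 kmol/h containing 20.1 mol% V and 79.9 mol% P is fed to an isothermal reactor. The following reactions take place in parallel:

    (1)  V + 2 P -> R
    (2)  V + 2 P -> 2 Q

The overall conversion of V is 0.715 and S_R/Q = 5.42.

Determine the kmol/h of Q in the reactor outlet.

Conversion of V: V consumed = 0.715 × 71.96 = 51.45 kmol/h = 1ξ₁ + 1ξ₂.
Selectivity: 1ξ₁ / (2ξ₂) = 5.42 → ξ₁ = 10.84 ξ₂.
Substitute: (1·10.84 + 1) ξ₂ = 51.45 → ξ₂ = 4.345 kmol/h, ξ₁ = 47.1 kmol/h.
Outlet amounts (n = n₀ + Σ ν·ξ):
  V: 71.96 − 1(47.1) − 1(4.345) = 20.51
  P: 286 − 2(47.1) − 2(4.345) = 183.1
  R: 0 + 1(47.1) = 47.1
  Q: 0 + 2(4.345) = 8.691

8.69 kmol/h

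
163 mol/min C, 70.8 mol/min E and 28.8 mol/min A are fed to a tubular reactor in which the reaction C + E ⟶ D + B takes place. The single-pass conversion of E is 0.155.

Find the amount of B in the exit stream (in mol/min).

11 mol/min

E reacted = 0.155 × 70.8 = 10.97 mol/min; ν_E = −1, so ξ = 10.97/1 = 10.97 mol/min.
Outlet amounts (n = n₀ + ν ξ):
  C: 163 − 1(10.97) = 152
  E: 70.8 − 1(10.97) = 59.83
  D: 0 + 1(10.97) = 10.97
  B: 0 + 1(10.97) = 10.97
  A: 28.8 (inert)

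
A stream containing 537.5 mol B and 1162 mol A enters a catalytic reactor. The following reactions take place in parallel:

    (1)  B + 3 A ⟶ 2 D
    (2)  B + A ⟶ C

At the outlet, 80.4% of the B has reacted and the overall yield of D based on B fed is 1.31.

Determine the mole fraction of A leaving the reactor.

Yield of D: 2ξ₁ / 537.5 = 1.31 → ξ₁ = 352.1 mol.
Conversion of B: 1ξ₁ + 1ξ₂ = 0.804 × 537.5 = 432.2 → ξ₂ = 80.09 mol.
Outlet amounts (n = n₀ + Σ ν·ξ):
  B: 537.5 − 1(352.1) − 1(80.09) = 105.3
  A: 1162 − 3(352.1) − 1(80.09) = 25.72
  D: 0 + 2(352.1) = 704.1
  C: 0 + 1(80.09) = 80.09
Total out = 915.3 mol; y_A = 25.72 / 915.3 = 0.02811.

0.0281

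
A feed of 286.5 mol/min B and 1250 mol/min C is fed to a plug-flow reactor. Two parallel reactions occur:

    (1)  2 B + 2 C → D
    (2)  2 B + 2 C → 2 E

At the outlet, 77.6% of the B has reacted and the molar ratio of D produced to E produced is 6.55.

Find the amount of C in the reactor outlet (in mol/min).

Conversion of B: B consumed = 0.776 × 286.5 = 222.3 mol/min = 2ξ₁ + 2ξ₂.
Selectivity: 1ξ₁ / (2ξ₂) = 6.55 → ξ₁ = 13.1 ξ₂.
Substitute: (2·13.1 + 2) ξ₂ = 222.3 → ξ₂ = 7.884 mol/min, ξ₁ = 103.3 mol/min.
Outlet amounts (n = n₀ + Σ ν·ξ):
  B: 286.5 − 2(103.3) − 2(7.884) = 64.18
  C: 1250 − 2(103.3) − 2(7.884) = 1028
  D: 0 + 1(103.3) = 103.3
  E: 0 + 2(7.884) = 15.77

1030 mol/min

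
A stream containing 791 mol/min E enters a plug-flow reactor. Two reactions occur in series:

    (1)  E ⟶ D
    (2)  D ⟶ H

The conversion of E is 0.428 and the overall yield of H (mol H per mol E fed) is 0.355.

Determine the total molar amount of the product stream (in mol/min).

791 mol/min

Conversion of E: E consumed = 1ξ₁ = 0.428 × 791 → ξ₁ = 338.5 mol/min.
Yield of H: 1ξ₂ / 791 = 0.355 → ξ₂ = 280.8 mol/min.
Outlet amounts (n = n₀ + Σ ν·ξ):
  E: 791 − 1(338.5) = 452.5
  D: 0 + 1(338.5) − 1(280.8) = 57.74
  H: 0 + 1(280.8) = 280.8
Total out = 452.5 + 57.74 + 280.8 = 791 mol/min.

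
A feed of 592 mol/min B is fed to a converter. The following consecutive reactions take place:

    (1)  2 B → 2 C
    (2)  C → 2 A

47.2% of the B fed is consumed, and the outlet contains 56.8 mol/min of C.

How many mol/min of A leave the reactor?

Conversion of B: B consumed = 2ξ₁ = 0.472 × 592 → ξ₁ = 139.7 mol/min.
C balance: n_C = 0 + 2ξ₁ − 1ξ₂ = 56.8 → ξ₂ = (2·139.7 − 56.8)/1 = 222.6 mol/min.
Outlet amounts (n = n₀ + Σ ν·ξ):
  B: 592 − 2(139.7) = 312.6
  C: 0 + 2(139.7) − 1(222.6) = 56.8
  A: 0 + 2(222.6) = 445.2

445 mol/min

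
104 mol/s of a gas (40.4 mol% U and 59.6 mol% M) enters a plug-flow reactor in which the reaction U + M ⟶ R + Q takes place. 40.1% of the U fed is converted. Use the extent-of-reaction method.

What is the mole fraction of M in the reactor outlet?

U reacted = 0.401 × 42.02 = 16.85 mol/s; ν_U = −1, so ξ = 16.85/1 = 16.85 mol/s.
Outlet amounts (n = n₀ + ν ξ):
  U: 42.02 − 1(16.85) = 25.17
  M: 61.98 − 1(16.85) = 45.14
  R: 0 + 1(16.85) = 16.85
  Q: 0 + 1(16.85) = 16.85
Total out = 104 mol/s; y_M = 45.14 / 104 = 0.434.

0.434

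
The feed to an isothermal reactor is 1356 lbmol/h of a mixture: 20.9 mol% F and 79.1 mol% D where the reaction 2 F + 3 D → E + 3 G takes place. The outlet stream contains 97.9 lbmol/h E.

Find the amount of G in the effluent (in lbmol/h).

294 lbmol/h

For E: n = n₀ + 1ξ → 97.9 = 0 + 1ξ, giving ξ = 97.9 lbmol/h.
Outlet amounts (n = n₀ + ν ξ):
  F: 283.4 − 2(97.9) = 87.6
  D: 1073 − 3(97.9) = 778.9
  E: 0 + 1(97.9) = 97.9
  G: 0 + 3(97.9) = 293.7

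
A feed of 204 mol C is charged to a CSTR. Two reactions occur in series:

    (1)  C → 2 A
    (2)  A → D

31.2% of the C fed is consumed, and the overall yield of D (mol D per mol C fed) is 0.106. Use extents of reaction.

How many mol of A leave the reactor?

Conversion of C: C consumed = 1ξ₁ = 0.312 × 204 → ξ₁ = 63.65 mol.
Yield of D: 1ξ₂ / 204 = 0.106 → ξ₂ = 21.62 mol.
Outlet amounts (n = n₀ + Σ ν·ξ):
  C: 204 − 1(63.65) = 140.4
  A: 0 + 2(63.65) − 1(21.62) = 105.7
  D: 0 + 1(21.62) = 21.62

106 mol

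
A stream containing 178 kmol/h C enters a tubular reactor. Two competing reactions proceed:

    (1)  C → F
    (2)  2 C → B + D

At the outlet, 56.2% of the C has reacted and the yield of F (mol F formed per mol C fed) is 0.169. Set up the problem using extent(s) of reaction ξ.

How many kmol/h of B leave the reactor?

35 kmol/h

Yield of F: 1ξ₁ / 178 = 0.169 → ξ₁ = 30.08 kmol/h.
Conversion of C: 1ξ₁ + 2ξ₂ = 0.562 × 178 = 100 → ξ₂ = 34.98 kmol/h.
Outlet amounts (n = n₀ + Σ ν·ξ):
  C: 178 − 1(30.08) − 2(34.98) = 77.96
  F: 0 + 1(30.08) = 30.08
  B: 0 + 1(34.98) = 34.98
  D: 0 + 1(34.98) = 34.98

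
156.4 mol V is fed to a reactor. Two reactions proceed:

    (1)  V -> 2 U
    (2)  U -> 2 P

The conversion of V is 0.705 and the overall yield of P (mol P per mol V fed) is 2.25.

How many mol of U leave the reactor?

44.6 mol

Conversion of V: V consumed = 1ξ₁ = 0.705 × 156.4 → ξ₁ = 110.3 mol.
Yield of P: 2ξ₂ / 156.4 = 2.25 → ξ₂ = 176 mol.
Outlet amounts (n = n₀ + Σ ν·ξ):
  V: 156.4 − 1(110.3) = 46.14
  U: 0 + 2(110.3) − 1(176) = 44.57
  P: 0 + 2(176) = 351.9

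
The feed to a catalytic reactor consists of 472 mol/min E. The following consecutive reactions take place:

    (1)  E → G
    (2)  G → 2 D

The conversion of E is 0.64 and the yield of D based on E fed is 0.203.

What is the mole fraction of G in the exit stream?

0.489

Conversion of E: E consumed = 1ξ₁ = 0.64 × 472 → ξ₁ = 302.1 mol/min.
Yield of D: 2ξ₂ / 472 = 0.203 → ξ₂ = 47.91 mol/min.
Outlet amounts (n = n₀ + Σ ν·ξ):
  E: 472 − 1(302.1) = 169.9
  G: 0 + 1(302.1) − 1(47.91) = 254.2
  D: 0 + 2(47.91) = 95.82
Total out = 519.9 mol/min; y_G = 254.2 / 519.9 = 0.4889.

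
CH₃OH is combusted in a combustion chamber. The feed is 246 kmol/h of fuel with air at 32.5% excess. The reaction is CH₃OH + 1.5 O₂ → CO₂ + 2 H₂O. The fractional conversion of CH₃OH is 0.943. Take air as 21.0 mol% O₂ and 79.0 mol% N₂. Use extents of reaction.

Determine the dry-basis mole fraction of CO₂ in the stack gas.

Stoichiometric O₂ = 1.5 × 246 = 369 kmol/h; O₂ fed = 369 × 1.325 = 488.9 kmol/h.
N₂ fed = 488.9 × 79/21 = 1839 kmol/h.
Fuel reacted = 0.943 × 246 → ξ = 232 kmol/h.
Outlet (n = n₀ + ν ξ):
  CH₃OH: 246 − 1(232) = 14.02
  O₂: 488.9 − 1.5(232) = 141
  N₂: 1839 (inert)
  CO₂: 0 + 1(232) = 232
  H₂O: 0 + 2(232) = 464
Dry total = 2226 kmol/h; y_CO₂ (dry) = 232 / 2226 = 0.1042.

0.104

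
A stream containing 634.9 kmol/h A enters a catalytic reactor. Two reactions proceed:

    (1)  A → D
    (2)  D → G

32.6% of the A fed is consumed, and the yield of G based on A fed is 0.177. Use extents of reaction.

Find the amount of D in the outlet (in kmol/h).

94.6 kmol/h

Conversion of A: A consumed = 1ξ₁ = 0.326 × 634.9 → ξ₁ = 207 kmol/h.
Yield of G: 1ξ₂ / 634.9 = 0.177 → ξ₂ = 112.4 kmol/h.
Outlet amounts (n = n₀ + Σ ν·ξ):
  A: 634.9 − 1(207) = 427.9
  D: 0 + 1(207) − 1(112.4) = 94.6
  G: 0 + 1(112.4) = 112.4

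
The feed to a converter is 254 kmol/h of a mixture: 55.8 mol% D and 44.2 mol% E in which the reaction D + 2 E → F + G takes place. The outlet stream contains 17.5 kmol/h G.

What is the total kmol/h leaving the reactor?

236 kmol/h

For G: n = n₀ + 1ξ → 17.5 = 0 + 1ξ, giving ξ = 17.5 kmol/h.
Outlet amounts (n = n₀ + ν ξ):
  D: 141.7 − 1(17.5) = 124.2
  E: 112.3 − 2(17.5) = 77.27
  F: 0 + 1(17.5) = 17.5
  G: 0 + 1(17.5) = 17.5
Total out = 124.2 + 77.27 + 17.5 + 17.5 = 236.5 kmol/h.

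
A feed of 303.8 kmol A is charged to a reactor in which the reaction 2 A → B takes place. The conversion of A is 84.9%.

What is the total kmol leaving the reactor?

A reacted = 0.849 × 303.8 = 257.9 kmol; ν_A = −2, so ξ = 257.9/2 = 129 kmol.
Outlet amounts (n = n₀ + ν ξ):
  A: 303.8 − 2(129) = 45.87
  B: 0 + 1(129) = 129
Total out = 45.87 + 129 = 174.8 kmol.

175 kmol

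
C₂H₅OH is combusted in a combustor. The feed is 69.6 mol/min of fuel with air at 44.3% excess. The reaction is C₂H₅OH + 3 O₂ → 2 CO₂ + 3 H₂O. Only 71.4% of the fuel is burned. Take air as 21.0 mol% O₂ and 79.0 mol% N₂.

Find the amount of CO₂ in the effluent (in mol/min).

99.4 mol/min

Stoichiometric O₂ = 3 × 69.6 = 208.8 mol/min; O₂ fed = 208.8 × 1.443 = 301.3 mol/min.
N₂ fed = 301.3 × 79/21 = 1133 mol/min.
Fuel reacted = 0.714 × 69.6 → ξ = 49.69 mol/min.
Outlet (n = n₀ + ν ξ):
  C₂H₅OH: 69.6 − 1(49.69) = 19.91
  O₂: 301.3 − 3(49.69) = 152.2
  N₂: 1133 (inert)
  CO₂: 0 + 2(49.69) = 99.39
  H₂O: 0 + 3(49.69) = 149.1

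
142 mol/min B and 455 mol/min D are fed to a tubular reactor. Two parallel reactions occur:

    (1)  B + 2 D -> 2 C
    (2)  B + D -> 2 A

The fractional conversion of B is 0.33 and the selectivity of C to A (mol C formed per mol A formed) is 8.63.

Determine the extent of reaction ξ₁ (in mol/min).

ξ₁ = 42 mol/min

Conversion of B: B consumed = 0.33 × 142 = 46.86 mol/min = 1ξ₁ + 1ξ₂.
Selectivity: 2ξ₁ / (2ξ₂) = 8.63 → ξ₁ = 8.63 ξ₂.
Substitute: (1·8.63 + 1) ξ₂ = 46.86 → ξ₂ = 4.866 mol/min, ξ₁ = 41.99 mol/min.
Outlet amounts (n = n₀ + Σ ν·ξ):
  B: 142 − 1(41.99) − 1(4.866) = 95.14
  D: 455 − 2(41.99) − 1(4.866) = 366.1
  C: 0 + 2(41.99) = 83.99
  A: 0 + 2(4.866) = 9.732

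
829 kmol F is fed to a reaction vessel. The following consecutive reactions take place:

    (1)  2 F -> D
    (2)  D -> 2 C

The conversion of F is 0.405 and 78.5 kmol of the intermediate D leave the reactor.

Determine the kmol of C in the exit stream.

179 kmol

Conversion of F: F consumed = 2ξ₁ = 0.405 × 829 → ξ₁ = 167.9 kmol.
D balance: n_D = 0 + 1ξ₁ − 1ξ₂ = 78.5 → ξ₂ = (1·167.9 − 78.5)/1 = 89.37 kmol.
Outlet amounts (n = n₀ + Σ ν·ξ):
  F: 829 − 2(167.9) = 493.3
  D: 0 + 1(167.9) − 1(89.37) = 78.5
  C: 0 + 2(89.37) = 178.7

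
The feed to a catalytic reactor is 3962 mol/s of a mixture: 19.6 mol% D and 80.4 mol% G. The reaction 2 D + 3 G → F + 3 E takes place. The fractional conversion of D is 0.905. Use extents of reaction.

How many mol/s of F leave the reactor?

351 mol/s

D reacted = 0.905 × 776.6 = 702.8 mol/s; ν_D = −2, so ξ = 702.8/2 = 351.4 mol/s.
Outlet amounts (n = n₀ + ν ξ):
  D: 776.6 − 2(351.4) = 73.77
  G: 3185 − 3(351.4) = 2131
  F: 0 + 1(351.4) = 351.4
  E: 0 + 3(351.4) = 1054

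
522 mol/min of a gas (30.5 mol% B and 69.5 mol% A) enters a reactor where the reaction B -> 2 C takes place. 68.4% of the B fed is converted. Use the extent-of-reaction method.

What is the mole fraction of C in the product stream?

0.345

B reacted = 0.684 × 159.2 = 108.9 mol/min; ν_B = −1, so ξ = 108.9/1 = 108.9 mol/min.
Outlet amounts (n = n₀ + ν ξ):
  B: 159.2 − 1(108.9) = 50.31
  C: 0 + 2(108.9) = 217.8
  A: 362.8 (inert)
Total out = 630.9 mol/min; y_C = 217.8 / 630.9 = 0.3452.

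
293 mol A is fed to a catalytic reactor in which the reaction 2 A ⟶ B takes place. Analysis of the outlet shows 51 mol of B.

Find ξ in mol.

ξ = 51 mol

For B: n = n₀ + 1ξ → 51 = 0 + 1ξ, giving ξ = 51 mol.
Outlet amounts (n = n₀ + ν ξ):
  A: 293 − 2(51) = 191
  B: 0 + 1(51) = 51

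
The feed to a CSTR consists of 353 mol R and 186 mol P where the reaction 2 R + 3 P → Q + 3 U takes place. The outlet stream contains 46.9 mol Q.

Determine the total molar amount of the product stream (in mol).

For Q: n = n₀ + 1ξ → 46.9 = 0 + 1ξ, giving ξ = 46.9 mol.
Outlet amounts (n = n₀ + ν ξ):
  R: 353 − 2(46.9) = 259.2
  P: 186 − 3(46.9) = 45.3
  Q: 0 + 1(46.9) = 46.9
  U: 0 + 3(46.9) = 140.7
Total out = 259.2 + 45.3 + 46.9 + 140.7 = 492.1 mol.

492 mol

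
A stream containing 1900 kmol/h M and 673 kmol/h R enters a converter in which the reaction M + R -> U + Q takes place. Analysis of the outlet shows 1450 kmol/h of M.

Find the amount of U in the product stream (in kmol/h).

450 kmol/h

For M: n = n₀ − 1ξ → 1450 = 1900 − 1ξ, giving ξ = 450 kmol/h.
Outlet amounts (n = n₀ + ν ξ):
  M: 1900 − 1(450) = 1450
  R: 673 − 1(450) = 223
  U: 0 + 1(450) = 450
  Q: 0 + 1(450) = 450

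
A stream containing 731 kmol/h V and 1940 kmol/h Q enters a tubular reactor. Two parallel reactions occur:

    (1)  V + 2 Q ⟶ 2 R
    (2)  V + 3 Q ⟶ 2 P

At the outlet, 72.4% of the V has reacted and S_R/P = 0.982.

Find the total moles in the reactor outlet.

Conversion of V: V consumed = 0.724 × 731 = 529.2 kmol/h = 1ξ₁ + 1ξ₂.
Selectivity: 2ξ₁ / (2ξ₂) = 0.982 → ξ₁ = 0.982 ξ₂.
Substitute: (1·0.982 + 1) ξ₂ = 529.2 → ξ₂ = 267 kmol/h, ξ₁ = 262.2 kmol/h.
Outlet amounts (n = n₀ + Σ ν·ξ):
  V: 731 − 1(262.2) − 1(267) = 201.8
  Q: 1940 − 2(262.2) − 3(267) = 614.5
  R: 0 + 2(262.2) = 524.4
  P: 0 + 2(267) = 534.1
Total out = 201.8 + 614.5 + 524.4 + 534.1 = 1875 kmol/h.

1870 kmol/h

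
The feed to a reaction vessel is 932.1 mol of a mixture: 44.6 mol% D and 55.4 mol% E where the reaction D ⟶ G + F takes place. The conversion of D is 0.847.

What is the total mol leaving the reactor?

1280 mol

D reacted = 0.847 × 415.7 = 352.1 mol; ν_D = −1, so ξ = 352.1/1 = 352.1 mol.
Outlet amounts (n = n₀ + ν ξ):
  D: 415.7 − 1(352.1) = 63.6
  G: 0 + 1(352.1) = 352.1
  F: 0 + 1(352.1) = 352.1
  E: 516.4 (inert)
Total out = 63.6 + 352.1 + 352.1 + 516.4 = 1284 mol.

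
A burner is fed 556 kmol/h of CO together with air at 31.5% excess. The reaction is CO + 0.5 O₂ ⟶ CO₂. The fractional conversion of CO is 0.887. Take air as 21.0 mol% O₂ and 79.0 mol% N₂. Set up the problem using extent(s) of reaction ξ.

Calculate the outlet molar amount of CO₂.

493 kmol/h

Stoichiometric O₂ = 0.5 × 556 = 278 kmol/h; O₂ fed = 278 × 1.315 = 365.6 kmol/h.
N₂ fed = 365.6 × 79/21 = 1375 kmol/h.
Fuel reacted = 0.887 × 556 → ξ = 493.2 kmol/h.
Outlet (n = n₀ + ν ξ):
  CO: 556 − 1(493.2) = 62.83
  O₂: 365.6 − 0.5(493.2) = 119
  N₂: 1375 (inert)
  CO₂: 0 + 1(493.2) = 493.2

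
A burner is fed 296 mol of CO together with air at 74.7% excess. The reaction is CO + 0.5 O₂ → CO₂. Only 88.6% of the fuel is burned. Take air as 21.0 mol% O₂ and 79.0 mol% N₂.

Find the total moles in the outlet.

Stoichiometric O₂ = 0.5 × 296 = 148 mol; O₂ fed = 148 × 1.747 = 258.6 mol.
N₂ fed = 258.6 × 79/21 = 972.7 mol.
Fuel reacted = 0.886 × 296 → ξ = 262.3 mol.
Outlet (n = n₀ + ν ξ):
  CO: 296 − 1(262.3) = 33.74
  O₂: 258.6 − 0.5(262.3) = 127.4
  N₂: 972.7 (inert)
  CO₂: 0 + 1(262.3) = 262.3
Total out = 33.74 + 127.4 + 972.7 + 262.3 = 1396 mol.

1400 mol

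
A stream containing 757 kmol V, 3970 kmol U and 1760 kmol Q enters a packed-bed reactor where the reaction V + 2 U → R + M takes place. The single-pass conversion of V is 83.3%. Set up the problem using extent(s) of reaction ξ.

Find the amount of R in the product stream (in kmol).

631 kmol

V reacted = 0.833 × 757 = 630.6 kmol; ν_V = −1, so ξ = 630.6/1 = 630.6 kmol.
Outlet amounts (n = n₀ + ν ξ):
  V: 757 − 1(630.6) = 126.4
  U: 3970 − 2(630.6) = 2709
  R: 0 + 1(630.6) = 630.6
  M: 0 + 1(630.6) = 630.6
  Q: 1760 (inert)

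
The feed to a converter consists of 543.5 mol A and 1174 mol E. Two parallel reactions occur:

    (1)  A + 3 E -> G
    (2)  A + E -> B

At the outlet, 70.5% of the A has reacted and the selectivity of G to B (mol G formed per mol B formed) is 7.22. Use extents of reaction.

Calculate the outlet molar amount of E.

Conversion of A: A consumed = 0.705 × 543.5 = 383.2 mol = 1ξ₁ + 1ξ₂.
Selectivity: 1ξ₁ / (1ξ₂) = 7.22 → ξ₁ = 7.22 ξ₂.
Substitute: (1·7.22 + 1) ξ₂ = 383.2 → ξ₂ = 46.61 mol, ξ₁ = 336.6 mol.
Outlet amounts (n = n₀ + Σ ν·ξ):
  A: 543.5 − 1(336.6) − 1(46.61) = 160.3
  E: 1174 − 3(336.6) − 1(46.61) = 117.7
  G: 0 + 1(336.6) = 336.6
  B: 0 + 1(46.61) = 46.61

118 mol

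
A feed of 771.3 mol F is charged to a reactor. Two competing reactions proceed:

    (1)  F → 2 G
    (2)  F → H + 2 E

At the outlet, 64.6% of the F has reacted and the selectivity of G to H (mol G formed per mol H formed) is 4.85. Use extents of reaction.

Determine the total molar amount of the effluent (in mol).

1420 mol

Conversion of F: F consumed = 0.646 × 771.3 = 498.3 mol = 1ξ₁ + 1ξ₂.
Selectivity: 2ξ₁ / (1ξ₂) = 4.85 → ξ₁ = 2.425 ξ₂.
Substitute: (1·2.425 + 1) ξ₂ = 498.3 → ξ₂ = 145.5 mol, ξ₁ = 352.8 mol.
Outlet amounts (n = n₀ + Σ ν·ξ):
  F: 771.3 − 1(352.8) − 1(145.5) = 273
  G: 0 + 2(352.8) = 705.6
  H: 0 + 1(145.5) = 145.5
  E: 0 + 2(145.5) = 291
Total out = 273 + 705.6 + 145.5 + 291 = 1415 mol.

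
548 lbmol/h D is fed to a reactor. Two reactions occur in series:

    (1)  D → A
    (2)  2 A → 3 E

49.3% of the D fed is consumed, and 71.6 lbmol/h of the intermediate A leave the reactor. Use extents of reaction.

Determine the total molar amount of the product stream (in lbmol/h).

647 lbmol/h

Conversion of D: D consumed = 1ξ₁ = 0.493 × 548 → ξ₁ = 270.2 lbmol/h.
A balance: n_A = 0 + 1ξ₁ − 2ξ₂ = 71.6 → ξ₂ = (1·270.2 − 71.6)/2 = 99.28 lbmol/h.
Outlet amounts (n = n₀ + Σ ν·ξ):
  D: 548 − 1(270.2) = 277.8
  A: 0 + 1(270.2) − 2(99.28) = 71.6
  E: 0 + 3(99.28) = 297.8
Total out = 277.8 + 71.6 + 297.8 = 647.3 lbmol/h.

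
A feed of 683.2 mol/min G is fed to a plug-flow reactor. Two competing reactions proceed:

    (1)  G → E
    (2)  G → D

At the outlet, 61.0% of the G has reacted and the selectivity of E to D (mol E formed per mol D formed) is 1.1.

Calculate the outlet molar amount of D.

Conversion of G: G consumed = 0.61 × 683.2 = 416.8 mol/min = 1ξ₁ + 1ξ₂.
Selectivity: 1ξ₁ / (1ξ₂) = 1.1 → ξ₁ = 1.1 ξ₂.
Substitute: (1·1.1 + 1) ξ₂ = 416.8 → ξ₂ = 198.5 mol/min, ξ₁ = 218.3 mol/min.
Outlet amounts (n = n₀ + Σ ν·ξ):
  G: 683.2 − 1(218.3) − 1(198.5) = 266.4
  E: 0 + 1(218.3) = 218.3
  D: 0 + 1(198.5) = 198.5

198 mol/min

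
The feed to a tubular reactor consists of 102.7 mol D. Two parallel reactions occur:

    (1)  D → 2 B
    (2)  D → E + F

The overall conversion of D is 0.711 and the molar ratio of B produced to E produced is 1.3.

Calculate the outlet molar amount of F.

Conversion of D: D consumed = 0.711 × 102.7 = 73.02 mol = 1ξ₁ + 1ξ₂.
Selectivity: 2ξ₁ / (1ξ₂) = 1.3 → ξ₁ = 0.65 ξ₂.
Substitute: (1·0.65 + 1) ξ₂ = 73.02 → ξ₂ = 44.25 mol, ξ₁ = 28.77 mol.
Outlet amounts (n = n₀ + Σ ν·ξ):
  D: 102.7 − 1(28.77) − 1(44.25) = 29.68
  B: 0 + 2(28.77) = 57.53
  E: 0 + 1(44.25) = 44.25
  F: 0 + 1(44.25) = 44.25

44.3 mol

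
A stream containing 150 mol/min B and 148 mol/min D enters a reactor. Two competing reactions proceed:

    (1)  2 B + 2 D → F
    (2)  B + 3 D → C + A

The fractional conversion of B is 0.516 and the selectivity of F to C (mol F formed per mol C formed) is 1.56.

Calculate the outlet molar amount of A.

Conversion of B: B consumed = 0.516 × 150 = 77.4 mol/min = 2ξ₁ + 1ξ₂.
Selectivity: 1ξ₁ / (1ξ₂) = 1.56 → ξ₁ = 1.56 ξ₂.
Substitute: (2·1.56 + 1) ξ₂ = 77.4 → ξ₂ = 18.79 mol/min, ξ₁ = 29.31 mol/min.
Outlet amounts (n = n₀ + Σ ν·ξ):
  B: 150 − 2(29.31) − 1(18.79) = 72.6
  D: 148 − 2(29.31) − 3(18.79) = 33.03
  F: 0 + 1(29.31) = 29.31
  C: 0 + 1(18.79) = 18.79
  A: 0 + 1(18.79) = 18.79

18.8 mol/min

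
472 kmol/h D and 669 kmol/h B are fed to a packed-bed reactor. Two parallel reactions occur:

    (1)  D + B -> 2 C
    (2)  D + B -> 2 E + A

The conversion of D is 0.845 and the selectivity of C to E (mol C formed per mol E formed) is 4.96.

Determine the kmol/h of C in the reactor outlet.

664 kmol/h

Conversion of D: D consumed = 0.845 × 472 = 398.8 kmol/h = 1ξ₁ + 1ξ₂.
Selectivity: 2ξ₁ / (2ξ₂) = 4.96 → ξ₁ = 4.96 ξ₂.
Substitute: (1·4.96 + 1) ξ₂ = 398.8 → ξ₂ = 66.92 kmol/h, ξ₁ = 331.9 kmol/h.
Outlet amounts (n = n₀ + Σ ν·ξ):
  D: 472 − 1(331.9) − 1(66.92) = 73.16
  B: 669 − 1(331.9) − 1(66.92) = 270.2
  C: 0 + 2(331.9) = 663.8
  E: 0 + 2(66.92) = 133.8
  A: 0 + 1(66.92) = 66.92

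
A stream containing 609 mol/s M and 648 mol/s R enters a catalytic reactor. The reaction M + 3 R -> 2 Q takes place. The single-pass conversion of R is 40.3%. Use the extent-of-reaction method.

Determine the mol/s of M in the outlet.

522 mol/s

R reacted = 0.403 × 648 = 261.1 mol/s; ν_R = −3, so ξ = 261.1/3 = 87.05 mol/s.
Outlet amounts (n = n₀ + ν ξ):
  M: 609 − 1(87.05) = 522
  R: 648 − 3(87.05) = 386.9
  Q: 0 + 2(87.05) = 174.1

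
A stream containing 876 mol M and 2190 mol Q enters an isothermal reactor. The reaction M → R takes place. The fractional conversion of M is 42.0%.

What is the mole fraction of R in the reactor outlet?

M reacted = 0.42 × 876 = 367.9 mol; ν_M = −1, so ξ = 367.9/1 = 367.9 mol.
Outlet amounts (n = n₀ + ν ξ):
  M: 876 − 1(367.9) = 508.1
  R: 0 + 1(367.9) = 367.9
  Q: 2190 (inert)
Total out = 3066 mol; y_R = 367.9 / 3066 = 0.12.

0.12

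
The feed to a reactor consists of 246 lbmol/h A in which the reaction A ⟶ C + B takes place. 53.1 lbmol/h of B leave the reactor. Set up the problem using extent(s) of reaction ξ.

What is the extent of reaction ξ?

ξ = 53.1 lbmol/h

For B: n = n₀ + 1ξ → 53.1 = 0 + 1ξ, giving ξ = 53.1 lbmol/h.
Outlet amounts (n = n₀ + ν ξ):
  A: 246 − 1(53.1) = 192.9
  C: 0 + 1(53.1) = 53.1
  B: 0 + 1(53.1) = 53.1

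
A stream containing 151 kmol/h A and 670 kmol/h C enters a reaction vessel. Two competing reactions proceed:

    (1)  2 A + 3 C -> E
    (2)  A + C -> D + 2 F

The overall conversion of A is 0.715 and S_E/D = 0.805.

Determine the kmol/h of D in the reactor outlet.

Conversion of A: A consumed = 0.715 × 151 = 108 kmol/h = 2ξ₁ + 1ξ₂.
Selectivity: 1ξ₁ / (1ξ₂) = 0.805 → ξ₁ = 0.805 ξ₂.
Substitute: (2·0.805 + 1) ξ₂ = 108 → ξ₂ = 41.37 kmol/h, ξ₁ = 33.3 kmol/h.
Outlet amounts (n = n₀ + Σ ν·ξ):
  A: 151 − 2(33.3) − 1(41.37) = 43.04
  C: 670 − 3(33.3) − 1(41.37) = 528.7
  E: 0 + 1(33.3) = 33.3
  D: 0 + 1(41.37) = 41.37
  F: 0 + 2(41.37) = 82.73

41.4 kmol/h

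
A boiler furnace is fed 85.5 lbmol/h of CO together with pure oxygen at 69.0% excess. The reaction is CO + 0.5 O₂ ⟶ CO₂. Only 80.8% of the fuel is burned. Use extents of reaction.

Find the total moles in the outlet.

123 lbmol/h

Stoichiometric O₂ = 0.5 × 85.5 = 42.75 lbmol/h; O₂ fed = 42.75 × 1.690 = 72.25 lbmol/h.
Fuel reacted = 0.808 × 85.5 → ξ = 69.08 lbmol/h.
Outlet (n = n₀ + ν ξ):
  CO: 85.5 − 1(69.08) = 16.42
  O₂: 72.25 − 0.5(69.08) = 37.71
  CO₂: 0 + 1(69.08) = 69.08
Total out = 16.42 + 37.71 + 69.08 = 123.2 lbmol/h.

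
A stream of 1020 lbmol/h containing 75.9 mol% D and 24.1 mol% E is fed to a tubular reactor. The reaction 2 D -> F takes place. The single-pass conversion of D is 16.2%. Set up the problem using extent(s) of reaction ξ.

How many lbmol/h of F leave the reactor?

62.7 lbmol/h

D reacted = 0.162 × 774.2 = 125.4 lbmol/h; ν_D = −2, so ξ = 125.4/2 = 62.71 lbmol/h.
Outlet amounts (n = n₀ + ν ξ):
  D: 774.2 − 2(62.71) = 648.8
  F: 0 + 1(62.71) = 62.71
  E: 245.8 (inert)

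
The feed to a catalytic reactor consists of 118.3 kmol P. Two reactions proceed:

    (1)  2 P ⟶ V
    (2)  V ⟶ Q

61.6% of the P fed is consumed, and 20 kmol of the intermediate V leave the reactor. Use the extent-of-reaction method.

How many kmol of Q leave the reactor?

16.4 kmol

Conversion of P: P consumed = 2ξ₁ = 0.616 × 118.3 → ξ₁ = 36.44 kmol.
V balance: n_V = 0 + 1ξ₁ − 1ξ₂ = 20 → ξ₂ = (1·36.44 − 20)/1 = 16.44 kmol.
Outlet amounts (n = n₀ + Σ ν·ξ):
  P: 118.3 − 2(36.44) = 45.43
  V: 0 + 1(36.44) − 1(16.44) = 20
  Q: 0 + 1(16.44) = 16.44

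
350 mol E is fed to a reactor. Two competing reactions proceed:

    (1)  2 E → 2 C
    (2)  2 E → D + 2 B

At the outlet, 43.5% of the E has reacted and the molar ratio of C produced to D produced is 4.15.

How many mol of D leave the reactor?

Conversion of E: E consumed = 0.435 × 350 = 152.2 mol = 2ξ₁ + 2ξ₂.
Selectivity: 2ξ₁ / (1ξ₂) = 4.15 → ξ₁ = 2.075 ξ₂.
Substitute: (2·2.075 + 2) ξ₂ = 152.2 → ξ₂ = 24.76 mol, ξ₁ = 51.37 mol.
Outlet amounts (n = n₀ + Σ ν·ξ):
  E: 350 − 2(51.37) − 2(24.76) = 197.8
  C: 0 + 2(51.37) = 102.7
  D: 0 + 1(24.76) = 24.76
  B: 0 + 2(24.76) = 49.51

24.8 mol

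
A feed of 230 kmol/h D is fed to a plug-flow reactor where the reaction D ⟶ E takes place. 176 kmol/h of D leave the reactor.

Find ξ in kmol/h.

ξ = 54 kmol/h

For D: n = n₀ − 1ξ → 176 = 230 − 1ξ, giving ξ = 54 kmol/h.
Outlet amounts (n = n₀ + ν ξ):
  D: 230 − 1(54) = 176
  E: 0 + 1(54) = 54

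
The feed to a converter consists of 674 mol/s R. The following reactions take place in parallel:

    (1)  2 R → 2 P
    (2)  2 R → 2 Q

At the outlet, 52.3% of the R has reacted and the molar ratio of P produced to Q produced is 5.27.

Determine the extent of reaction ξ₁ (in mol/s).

ξ₁ = 148 mol/s

Conversion of R: R consumed = 0.523 × 674 = 352.5 mol/s = 2ξ₁ + 2ξ₂.
Selectivity: 2ξ₁ / (2ξ₂) = 5.27 → ξ₁ = 5.27 ξ₂.
Substitute: (2·5.27 + 2) ξ₂ = 352.5 → ξ₂ = 28.11 mol/s, ξ₁ = 148.1 mol/s.
Outlet amounts (n = n₀ + Σ ν·ξ):
  R: 674 − 2(148.1) − 2(28.11) = 321.5
  P: 0 + 2(148.1) = 296.3
  Q: 0 + 2(28.11) = 56.22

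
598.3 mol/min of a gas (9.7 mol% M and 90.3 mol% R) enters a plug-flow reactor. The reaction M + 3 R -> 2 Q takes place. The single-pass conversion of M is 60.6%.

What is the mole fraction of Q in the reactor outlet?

M reacted = 0.606 × 58.04 = 35.17 mol/min; ν_M = −1, so ξ = 35.17/1 = 35.17 mol/min.
Outlet amounts (n = n₀ + ν ξ):
  M: 58.04 − 1(35.17) = 22.87
  R: 540.3 − 3(35.17) = 434.8
  Q: 0 + 2(35.17) = 70.34
Total out = 528 mol/min; y_Q = 70.34 / 528 = 0.1332.

0.133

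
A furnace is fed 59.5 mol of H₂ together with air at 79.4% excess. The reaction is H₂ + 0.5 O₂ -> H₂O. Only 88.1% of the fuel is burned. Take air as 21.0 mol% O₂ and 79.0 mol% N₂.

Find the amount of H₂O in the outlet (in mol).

Stoichiometric O₂ = 0.5 × 59.5 = 29.75 mol; O₂ fed = 29.75 × 1.794 = 53.37 mol.
N₂ fed = 53.37 × 79/21 = 200.8 mol.
Fuel reacted = 0.881 × 59.5 → ξ = 52.42 mol.
Outlet (n = n₀ + ν ξ):
  H₂: 59.5 − 1(52.42) = 7.081
  O₂: 53.37 − 0.5(52.42) = 27.16
  N₂: 200.8 (inert)
  H₂O: 0 + 1(52.42) = 52.42

52.4 mol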